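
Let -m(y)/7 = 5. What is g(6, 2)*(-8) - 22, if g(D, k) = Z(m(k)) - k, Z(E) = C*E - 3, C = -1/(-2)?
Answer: 158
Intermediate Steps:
C = ½ (C = -1*(-½) = ½ ≈ 0.50000)
m(y) = -35 (m(y) = -7*5 = -35)
Z(E) = -3 + E/2 (Z(E) = E/2 - 3 = -3 + E/2)
g(D, k) = -41/2 - k (g(D, k) = (-3 + (½)*(-35)) - k = (-3 - 35/2) - k = -41/2 - k)
g(6, 2)*(-8) - 22 = (-41/2 - 1*2)*(-8) - 22 = (-41/2 - 2)*(-8) - 22 = -45/2*(-8) - 22 = 180 - 22 = 158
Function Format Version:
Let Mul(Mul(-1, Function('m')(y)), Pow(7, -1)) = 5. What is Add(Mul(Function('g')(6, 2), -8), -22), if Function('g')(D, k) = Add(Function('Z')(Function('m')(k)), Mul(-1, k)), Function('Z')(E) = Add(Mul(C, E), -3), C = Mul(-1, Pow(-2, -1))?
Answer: 158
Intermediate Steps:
C = Rational(1, 2) (C = Mul(-1, Rational(-1, 2)) = Rational(1, 2) ≈ 0.50000)
Function('m')(y) = -35 (Function('m')(y) = Mul(-7, 5) = -35)
Function('Z')(E) = Add(-3, Mul(Rational(1, 2), E)) (Function('Z')(E) = Add(Mul(Rational(1, 2), E), -3) = Add(-3, Mul(Rational(1, 2), E)))
Function('g')(D, k) = Add(Rational(-41, 2), Mul(-1, k)) (Function('g')(D, k) = Add(Add(-3, Mul(Rational(1, 2), -35)), Mul(-1, k)) = Add(Add(-3, Rational(-35, 2)), Mul(-1, k)) = Add(Rational(-41, 2), Mul(-1, k)))
Add(Mul(Function('g')(6, 2), -8), -22) = Add(Mul(Add(Rational(-41, 2), Mul(-1, 2)), -8), -22) = Add(Mul(Add(Rational(-41, 2), -2), -8), -22) = Add(Mul(Rational(-45, 2), -8), -22) = Add(180, -22) = 158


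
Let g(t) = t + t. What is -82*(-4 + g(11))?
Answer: -1476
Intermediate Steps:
g(t) = 2*t
-82*(-4 + g(11)) = -82*(-4 + 2*11) = -82*(-4 + 22) = -82*18 = -1476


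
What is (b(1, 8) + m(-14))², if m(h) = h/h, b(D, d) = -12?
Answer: 121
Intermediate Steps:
m(h) = 1
(b(1, 8) + m(-14))² = (-12 + 1)² = (-11)² = 121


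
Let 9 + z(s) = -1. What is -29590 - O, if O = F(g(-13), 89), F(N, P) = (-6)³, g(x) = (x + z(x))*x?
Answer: -29374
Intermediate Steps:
z(s) = -10 (z(s) = -9 - 1 = -10)
g(x) = x*(-10 + x) (g(x) = (x - 10)*x = (-10 + x)*x = x*(-10 + x))
F(N, P) = -216
O = -216
-29590 - O = -29590 - 1*(-216) = -29590 + 216 = -29374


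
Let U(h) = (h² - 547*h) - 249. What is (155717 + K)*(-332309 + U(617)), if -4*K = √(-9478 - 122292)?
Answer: -45059516856 + 72342*I*√131770 ≈ -4.506e+10 + 2.626e+7*I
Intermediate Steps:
U(h) = -249 + h² - 547*h
K = -I*√131770/4 (K = -√(-9478 - 122292)/4 = -I*√131770/4 ≈ -90.75*I)
(155717 + K)*(-332309 + U(617)) = (155717 - I*√131770/4)*(-332309 + (-249 + 617² - 547*617)) = (155717 - I*√131770/4)*(-332309 + (-249 + 380689 - 337499)) = (155717 - I*√131770/4)*(-332309 + 42941) = (155717 - I*√131770/4)*(-289368) = -45059516856 + 72342*I*√131770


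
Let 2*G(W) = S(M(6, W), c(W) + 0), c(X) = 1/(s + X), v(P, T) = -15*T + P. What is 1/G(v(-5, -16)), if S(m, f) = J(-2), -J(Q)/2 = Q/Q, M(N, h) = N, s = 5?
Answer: -1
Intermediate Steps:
v(P, T) = P - 15*T
c(X) = 1/(5 + X)
J(Q) = -2 (J(Q) = -2*Q/Q = -2*1 = -2)
S(m, f) = -2
G(W) = -1 (G(W) = (1/2)*(-2) = -1)
1/G(v(-5, -16)) = 1/(-1) = -1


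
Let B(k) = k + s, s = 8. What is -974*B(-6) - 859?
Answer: -2807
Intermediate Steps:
B(k) = 8 + k (B(k) = k + 8 = 8 + k)
-974*B(-6) - 859 = -974*(8 - 6) - 859 = -974*2 - 859 = -1948 - 859 = -2807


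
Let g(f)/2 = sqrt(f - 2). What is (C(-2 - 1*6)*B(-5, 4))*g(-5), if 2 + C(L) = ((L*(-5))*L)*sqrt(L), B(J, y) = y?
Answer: 5120*sqrt(14) - 16*I*sqrt(7) ≈ 19157.0 - 42.332*I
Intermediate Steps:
g(f) = 2*sqrt(-2 + f) (g(f) = 2*sqrt(f - 2) = 2*sqrt(-2 + f))
C(L) = -2 - 5*L**(5/2) (C(L) = -2 + ((L*(-5))*L)*sqrt(L) = -2 + ((-5*L)*L)*sqrt(L) = -2 + (-5*L**2)*sqrt(L) = -2 - 5*L**(5/2))
(C(-2 - 1*6)*B(-5, 4))*g(-5) = ((-2 - 5*(-2 - 1*6)**(5/2))*4)*(2*sqrt(-2 - 5)) = ((-2 - 5*(-2 - 6)**(5/2))*4)*(2*sqrt(-7)) = ((-2 - 640*I*sqrt(2))*4)*(2*(I*sqrt(7))) = ((-2 - 640*I*sqrt(2))*4)*(2*I*sqrt(7)) = (-8 - 2560*I*sqrt(2))*(2*I*sqrt(7)) = 2*I*sqrt(7)*(-8 - 2560*I*sqrt(2))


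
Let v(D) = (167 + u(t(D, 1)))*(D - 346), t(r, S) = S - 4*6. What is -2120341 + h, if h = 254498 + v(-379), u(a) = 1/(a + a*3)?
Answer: -182795731/92 ≈ -1.9869e+6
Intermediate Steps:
t(r, S) = -24 + S (t(r, S) = S - 24 = -24 + S)
u(a) = 1/(4*a) (u(a) = 1/(a + 3*a) = 1/(4*a))
v(D) = -2657799/46 + 15363*D/92 (v(D) = (167 + 1/(4*(-24 + 1)))*(D - 346) = (167 + (¼)/(-23))*(-346 + D) = (167 + (¼)*(-1/23))*(-346 + D) = (167 - 1/92)*(-346 + D) = 15363*(-346 + D)/92 = -2657799/46 + 15363*D/92)
h = 12275641/92 (h = 254498 + (-2657799/46 + (15363/92)*(-379)) = 254498 + (-2657799/46 - 5822577/92) = 254498 - 11138175/92 = 12275641/92 ≈ 1.3343e+5)
-2120341 + h = -2120341 + 12275641/92 = -182795731/92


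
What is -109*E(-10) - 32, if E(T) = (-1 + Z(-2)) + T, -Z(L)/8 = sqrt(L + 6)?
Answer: 2911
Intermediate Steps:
Z(L) = -8*sqrt(6 + L) (Z(L) = -8*sqrt(L + 6) = -8*sqrt(6 + L))
E(T) = -17 + T (E(T) = (-1 - 8*sqrt(6 - 2)) + T = (-1 - 8*sqrt(4)) + T = (-1 - 8*2) + T = (-1 - 16) + T = -17 + T)
-109*E(-10) - 32 = -109*(-17 - 10) - 32 = -109*(-27) - 32 = 2943 - 32 = 2911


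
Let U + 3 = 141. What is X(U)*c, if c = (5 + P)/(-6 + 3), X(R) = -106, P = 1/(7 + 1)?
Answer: 2173/12 ≈ 181.08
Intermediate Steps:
U = 138 (U = -3 + 141 = 138)
P = 1/8 ≈ 0.12500
c = -41/24 (c = (5 + 1/8)/(-6 + 3) = (41/8)/(-3) = (41/8)*(-1/3) = -41/24 ≈ -1.7083)
X(U)*c = -106*(-41/24) = 2173/12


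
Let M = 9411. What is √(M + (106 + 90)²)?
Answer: 13*√283 ≈ 218.69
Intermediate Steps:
√(M + (106 + 90)²) = √(9411 + (106 + 90)²) = √(9411 + 196²) = √(9411 + 38416) = √47827 = 13*√283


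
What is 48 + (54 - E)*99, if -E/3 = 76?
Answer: 27966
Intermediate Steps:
E = -228 (E = -3*76 = -228)
48 + (54 - E)*99 = 48 + (54 - 1*(-228))*99 = 48 + (54 + 228)*99 = 48 + 282*99 = 48 + 27918 = 27966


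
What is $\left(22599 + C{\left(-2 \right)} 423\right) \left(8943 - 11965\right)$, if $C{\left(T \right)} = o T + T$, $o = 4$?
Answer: $-55511118$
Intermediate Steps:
$C{\left(T \right)} = 5 T$ ($C{\left(T \right)} = 4 T + T = 5 T$)
$\left(22599 + C{\left(-2 \right)} 423\right) \left(8943 - 11965\right) = \left(22599 + 5 \left(-2\right) 423\right) \left(8943 - 11965\right) = \left(22599 - 4230\right) \left(-3022\right) = 18369 \left(-3022\right) = -55511118$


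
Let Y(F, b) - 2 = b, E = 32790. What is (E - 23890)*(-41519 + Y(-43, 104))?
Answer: -368575700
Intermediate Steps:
Y(F, b) = 2 + b
(E - 23890)*(-41519 + Y(-43, 104)) = (32790 - 23890)*(-41519 + (2 + 104)) = 8900*(-41519 + 106) = 8900*(-41413) = -368575700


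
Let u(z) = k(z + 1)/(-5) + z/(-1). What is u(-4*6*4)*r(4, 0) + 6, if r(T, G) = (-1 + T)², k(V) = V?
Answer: 1041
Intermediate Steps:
u(z) = -⅕ - 6*z/5 (u(z) = (z + 1)/(-5) + z/(-1) = (1 + z)*(-⅕) + z*(-1) = (-⅕ - z/5) - z = -⅕ - 6*z/5)
u(-4*6*4)*r(4, 0) + 6 = (-⅕ - 6*(-4*6)*4/5)*(-1 + 4)² + 6 = (-⅕ - (-144)*4/5)*3² + 6 = (-⅕ - 6/5*(-96))*9 + 6 = (-⅕ + 576/5)*9 + 6 = 115*9 + 6 = 1035 + 6 = 1041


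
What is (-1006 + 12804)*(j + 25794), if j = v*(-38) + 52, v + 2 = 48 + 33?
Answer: 269513512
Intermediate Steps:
v = 79 (v = -2 + (48 + 33) = -2 + 81 = 79)
j = -2950 (j = 79*(-38) + 52 = -3002 + 52 = -2950)
(-1006 + 12804)*(j + 25794) = (-1006 + 12804)*(-2950 + 25794) = 11798*22844 = 269513512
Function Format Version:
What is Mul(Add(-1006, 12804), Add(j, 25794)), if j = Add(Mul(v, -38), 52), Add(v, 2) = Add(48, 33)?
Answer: 269513512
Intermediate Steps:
v = 79 (v = Add(-2, Add(48, 33)) = Add(-2, 81) = 79)
j = -2950 (j = Add(Mul(79, -38), 52) = Add(-3002, 52) = -2950)
Mul(Add(-1006, 12804), Add(j, 25794)) = Mul(Add(-1006, 12804), Add(-2950, 25794)) = Mul(11798, 22844) = 269513512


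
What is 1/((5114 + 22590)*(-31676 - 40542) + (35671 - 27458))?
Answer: -1/2000719259 ≈ -4.9982e-10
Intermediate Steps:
1/((5114 + 22590)*(-31676 - 40542) + (35671 - 27458)) = 1/(27704*(-72218) + 8213) = 1/(-2000727472 + 8213) = 1/(-2000719259) = -1/2000719259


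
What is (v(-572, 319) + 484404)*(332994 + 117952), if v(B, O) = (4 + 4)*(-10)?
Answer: 218403970504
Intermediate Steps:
v(B, O) = -80 (v(B, O) = 8*(-10) = -80)
(v(-572, 319) + 484404)*(332994 + 117952) = (-80 + 484404)*(332994 + 117952) = 484324*450946 = 218403970504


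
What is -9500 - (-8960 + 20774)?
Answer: -21314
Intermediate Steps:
-9500 - (-8960 + 20774) = -9500 - 1*11814 = -9500 - 11814 = -21314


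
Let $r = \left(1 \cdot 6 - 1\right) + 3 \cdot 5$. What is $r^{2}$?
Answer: $400$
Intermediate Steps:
$r = 20$ ($r = \left(6 - 1\right) + 15 = 5 + 15 = 20$)
$r^{2} = 20^{2} = 400$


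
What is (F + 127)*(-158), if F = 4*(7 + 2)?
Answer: -25754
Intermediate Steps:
F = 36 (F = 4*9 = 36)
(F + 127)*(-158) = (36 + 127)*(-158) = 163*(-158) = -25754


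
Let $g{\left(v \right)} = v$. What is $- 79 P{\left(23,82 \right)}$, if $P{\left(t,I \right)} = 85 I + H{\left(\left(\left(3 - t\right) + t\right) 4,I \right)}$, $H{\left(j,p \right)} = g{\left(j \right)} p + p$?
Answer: $-634844$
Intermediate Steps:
$H{\left(j,p \right)} = p + j p$ ($H{\left(j,p \right)} = j p + p = p + j p$)
$P{\left(t,I \right)} = 98 I$ ($P{\left(t,I \right)} = 85 I + I \left(1 + \left(\left(3 - t\right) + t\right) 4\right) = 85 I + I \left(1 + 3 \cdot 4\right) = 85 I + I \left(1 + 12\right) = 85 I + I 13 = 85 I + 13 I = 98 I$)
$- 79 P{\left(23,82 \right)} = - 79 \cdot 98 \cdot 82 = \left(-79\right) 8036 = -634844$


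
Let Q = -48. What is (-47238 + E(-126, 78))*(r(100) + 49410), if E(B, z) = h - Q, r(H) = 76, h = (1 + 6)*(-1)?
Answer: -2335590742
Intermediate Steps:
h = -7 (h = 7*(-1) = -7)
E(B, z) = 41 (E(B, z) = -7 - 1*(-48) = -7 + 48 = 41)
(-47238 + E(-126, 78))*(r(100) + 49410) = (-47238 + 41)*(76 + 49410) = -47197*49486 = -2335590742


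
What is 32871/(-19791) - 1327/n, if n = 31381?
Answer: -352595836/207020457 ≈ -1.7032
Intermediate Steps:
32871/(-19791) - 1327/n = 32871/(-19791) - 1327/31381 = 32871*(-1/19791) - 1327*1/31381 = -10957/6597 - 1327/31381 = -352595836/207020457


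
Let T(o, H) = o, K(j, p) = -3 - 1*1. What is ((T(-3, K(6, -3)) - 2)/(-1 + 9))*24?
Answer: -15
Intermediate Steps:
K(j, p) = -4 (K(j, p) = -3 - 1 = -4)
((T(-3, K(6, -3)) - 2)/(-1 + 9))*24 = ((-3 - 2)/(-1 + 9))*24 = -5/8*24 = -15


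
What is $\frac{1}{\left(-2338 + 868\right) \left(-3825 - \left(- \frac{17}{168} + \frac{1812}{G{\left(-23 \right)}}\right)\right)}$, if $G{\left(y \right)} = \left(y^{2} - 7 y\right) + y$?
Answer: $\frac{2668}{15011754695} \approx 1.7773 \cdot 10^{-7}$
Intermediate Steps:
$G{\left(y \right)} = y^{2} - 6 y$
$\frac{1}{\left(-2338 + 868\right) \left(-3825 - \left(- \frac{17}{168} + \frac{1812}{G{\left(-23 \right)}}\right)\right)} = \frac{1}{\left(-2338 + 868\right) \left(-3825 - \left(- \frac{17}{168} + 1812 \left(- \frac{1}{23 \left(-6 - 23\right)}\right)\right)\right)} = \frac{1}{\left(-1470\right) \left(-3825 - \left(- \frac{17}{168} + \frac{1812}{\left(-23\right) \left(-29\right)}\right)\right)} = \frac{1}{\left(-1470\right) \left(-3825 + \left(- \frac{1812}{667} + \frac{17}{168}\right)\right)} = \frac{1}{\left(-1470\right) \left(-3825 - \frac{293077}{112056}\right)} = \frac{1}{\left(-1470\right) \left(- \frac{428907277}{112056}\right)} = \frac{1}{\frac{15011754695}{2668}} = \frac{2668}{15011754695}$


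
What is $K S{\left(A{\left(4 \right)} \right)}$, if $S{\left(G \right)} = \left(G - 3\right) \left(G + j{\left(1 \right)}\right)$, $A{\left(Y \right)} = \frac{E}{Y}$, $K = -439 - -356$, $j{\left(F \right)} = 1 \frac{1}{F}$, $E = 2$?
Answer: $\frac{1245}{4} \approx 311.25$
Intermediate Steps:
$j{\left(F \right)} = \frac{1}{F}$
$K = -83$ ($K = -439 + 356 = -83$)
$A{\left(Y \right)} = \frac{2}{Y}$
$S{\left(G \right)} = \left(1 + G\right) \left(-3 + G\right)$ ($S{\left(G \right)} = \left(G - 3\right) \left(G + 1^{-1}\right) = \left(-3 + G\right) \left(G + 1\right) = \left(-3 + G\right) \left(1 + G\right) = \left(1 + G\right) \left(-3 + G\right)$)
$K S{\left(A{\left(4 \right)} \right)} = - 83 \left(-3 + \left(\frac{2}{4}\right)^{2} - 2 \cdot \frac{2}{4}\right) = - 83 \left(-3 + \left(2 \cdot \frac{1}{4}\right)^{2} - 2 \cdot 2 \cdot \frac{1}{4}\right) = - 83 \left(-3 + \left(\frac{1}{2}\right)^{2} - 1\right) = - 83 \left(-3 + \frac{1}{4} - 1\right) = \left(-83\right) \left(- \frac{15}{4}\right) = \frac{1245}{4}$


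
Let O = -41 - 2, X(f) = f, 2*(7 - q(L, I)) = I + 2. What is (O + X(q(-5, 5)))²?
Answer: 6241/4 ≈ 1560.3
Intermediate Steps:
q(L, I) = 6 - I/2 (q(L, I) = 7 - (I + 2)/2 = 7 - (2 + I)/2 = 7 + (-1 - I/2) = 6 - I/2)
O = -43
(O + X(q(-5, 5)))² = (-43 + (6 - ½*5))² = (-43 + (6 - 5/2))² = (-43 + 7/2)² = (-79/2)² = 6241/4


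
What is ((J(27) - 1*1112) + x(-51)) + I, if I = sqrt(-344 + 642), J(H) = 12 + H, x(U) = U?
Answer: -1124 + sqrt(298) ≈ -1106.7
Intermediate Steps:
I = sqrt(298) ≈ 17.263
((J(27) - 1*1112) + x(-51)) + I = (((12 + 27) - 1*1112) - 51) + sqrt(298) = ((39 - 1112) - 51) + sqrt(298) = (-1073 - 51) + sqrt(298) = -1124 + sqrt(298)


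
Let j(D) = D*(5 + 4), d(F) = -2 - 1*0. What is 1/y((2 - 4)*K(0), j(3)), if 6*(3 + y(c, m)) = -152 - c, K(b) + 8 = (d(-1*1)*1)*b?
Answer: -1/31 ≈ -0.032258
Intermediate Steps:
d(F) = -2 (d(F) = -2 + 0 = -2)
K(b) = -8 - 2*b (K(b) = -8 + (-2*1)*b = -8 - 2*b)
j(D) = 9*D (j(D) = D*9 = 9*D)
y(c, m) = -85/3 - c/6 (y(c, m) = -3 + (-152 - c)/6 = -3 + (-76/3 - c/6) = -85/3 - c/6)
1/y((2 - 4)*K(0), j(3)) = 1/(-85/3 - (2 - 4)*(-8 - 2*0)/6) = 1/(-85/3 - (-1)*(-8 + 0)/3) = 1/(-85/3 - (-1)*(-8)/3) = 1/(-85/3 - ⅙*16) = 1/(-85/3 - 8/3) = 1/(-31) = -1/31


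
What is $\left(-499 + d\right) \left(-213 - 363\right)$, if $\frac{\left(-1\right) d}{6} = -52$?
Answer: $107712$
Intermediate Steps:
$d = 312$ ($d = \left(-6\right) \left(-52\right) = 312$)
$\left(-499 + d\right) \left(-213 - 363\right) = \left(-499 + 312\right) \left(-213 - 363\right) = \left(-187\right) \left(-576\right) = 107712$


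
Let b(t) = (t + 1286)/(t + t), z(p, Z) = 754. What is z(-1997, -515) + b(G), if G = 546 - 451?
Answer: 144641/190 ≈ 761.27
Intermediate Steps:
G = 95
b(t) = (1286 + t)/(2*t) (b(t) = (1286 + t)/((2*t)) = (1286 + t)*(1/(2*t)) = (1286 + t)/(2*t))
z(-1997, -515) + b(G) = 754 + (½)*(1286 + 95)/95 = 754 + (½)*(1/95)*1381 = 754 + 1381/190 = 144641/190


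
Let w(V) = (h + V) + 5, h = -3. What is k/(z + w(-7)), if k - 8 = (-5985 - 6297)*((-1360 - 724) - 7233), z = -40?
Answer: -114431402/45 ≈ -2.5429e+6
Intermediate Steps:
w(V) = 2 + V (w(V) = (-3 + V) + 5 = 2 + V)
k = 114431402 (k = 8 + (-5985 - 6297)*((-1360 - 724) - 7233) = 8 - 12282*(-2084 - 7233) = 8 - 12282*(-9317) = 8 + 114431394 = 114431402)
k/(z + w(-7)) = 114431402/(-40 + (2 - 7)) = 114431402/(-40 - 5) = 114431402/(-45) = -1/45*114431402 = -114431402/45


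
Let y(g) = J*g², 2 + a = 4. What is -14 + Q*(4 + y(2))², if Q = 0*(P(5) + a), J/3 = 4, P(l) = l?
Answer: -14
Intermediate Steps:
a = 2 (a = -2 + 4 = 2)
J = 12 (J = 3*4 = 12)
Q = 0 (Q = 0*(5 + 2) = 0*7 = 0)
y(g) = 12*g²
-14 + Q*(4 + y(2))² = -14 + 0*(4 + 12*2²)² = -14 + 0*(4 + 12*4)² = -14 + 0*(4 + 48)² = -14 + 0*52² = -14 + 0*2704 = -14 + 0 = -14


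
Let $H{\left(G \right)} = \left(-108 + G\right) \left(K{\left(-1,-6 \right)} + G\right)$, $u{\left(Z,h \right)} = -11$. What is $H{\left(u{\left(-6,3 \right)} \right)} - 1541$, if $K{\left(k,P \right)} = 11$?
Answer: $-1541$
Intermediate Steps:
$H{\left(G \right)} = \left(-108 + G\right) \left(11 + G\right)$
$H{\left(u{\left(-6,3 \right)} \right)} - 1541 = \left(-1188 + \left(-11\right)^{2} - -1067\right) - 1541 = \left(-1188 + 121 + 1067\right) - 1541 = 0 - 1541 = -1541$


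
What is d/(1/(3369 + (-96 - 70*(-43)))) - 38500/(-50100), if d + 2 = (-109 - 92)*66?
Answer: -41764784459/501 ≈ -8.3363e+7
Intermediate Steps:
d = -13268 (d = -2 + (-109 - 92)*66 = -2 - 201*66 = -2 - 13266 = -13268)
d/(1/(3369 + (-96 - 70*(-43)))) - 38500/(-50100) = -(43426164 + 39936680) - 38500/(-50100) = -13268/(1/(3369 + (-96 + 3010))) - 38500*(-1/50100) = -13268/(1/(3369 + 2914)) + 385/501 = -13268/(1/6283) + 385/501 = -13268/1/6283 + 385/501 = -13268*6283 + 385/501 = -83362844 + 385/501 = -41764784459/501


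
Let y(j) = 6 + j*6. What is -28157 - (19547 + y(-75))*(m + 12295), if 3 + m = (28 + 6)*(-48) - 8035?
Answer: -50173532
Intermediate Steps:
y(j) = 6 + 6*j
m = -9670 (m = -3 + ((28 + 6)*(-48) - 8035) = -3 + (34*(-48) - 8035) = -3 + (-1632 - 8035) = -3 - 9667 = -9670)
-28157 - (19547 + y(-75))*(m + 12295) = -28157 - (19547 + (6 + 6*(-75)))*(-9670 + 12295) = -28157 - (19547 + (6 - 450))*2625 = -28157 - (19547 - 444)*2625 = -28157 - 19103*2625 = -28157 - 1*50145375 = -28157 - 50145375 = -50173532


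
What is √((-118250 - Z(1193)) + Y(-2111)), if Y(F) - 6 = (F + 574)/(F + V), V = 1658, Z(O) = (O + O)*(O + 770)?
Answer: I*√985405123797/453 ≈ 2191.3*I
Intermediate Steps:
Z(O) = 2*O*(770 + O) (Z(O) = (2*O)*(770 + O) = 2*O*(770 + O))
Y(F) = 6 + (574 + F)/(1658 + F) (Y(F) = 6 + (F + 574)/(F + 1658) = 6 + (574 + F)/(1658 + F))
√((-118250 - Z(1193)) + Y(-2111)) = √((-118250 - 2*1193*(770 + 1193)) + (10522 + 7*(-2111))/(1658 - 2111)) = √((-118250 - 2*1193*1963) + (10522 - 14777)/(-453)) = √((-118250 - 1*4683718) - 1/453*(-4255)) = √((-118250 - 4683718) + 4255/453) = √(-4801968 + 4255/453) = √(-2175287249/453) = I*√985405123797/453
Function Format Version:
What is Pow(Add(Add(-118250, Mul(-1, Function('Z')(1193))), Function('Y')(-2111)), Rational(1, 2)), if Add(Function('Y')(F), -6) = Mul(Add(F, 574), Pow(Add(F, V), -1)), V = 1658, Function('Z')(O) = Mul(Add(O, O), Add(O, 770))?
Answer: Mul(Rational(1, 453), I, Pow(985405123797, Rational(1, 2))) ≈ Mul(2191.3, I)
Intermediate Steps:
Function('Z')(O) = Mul(2, O, Add(770, O)) (Function('Z')(O) = Mul(Mul(2, O), Add(770, O)) = Mul(2, O, Add(770, O)))
Function('Y')(F) = Add(6, Mul(Pow(Add(1658, F), -1), Add(574, F))) (Function('Y')(F) = Add(6, Mul(Add(F, 574), Pow(Add(F, 1658), -1))) = Add(6, Mul(Add(574, F), Pow(Add(1658, F), -1))) = Add(6, Mul(Pow(Add(1658, F), -1), Add(574, F))))
Pow(Add(Add(-118250, Mul(-1, Function('Z')(1193))), Function('Y')(-2111)), Rational(1, 2)) = Pow(Add(Add(-118250, Mul(-1, Mul(2, 1193, Add(770, 1193)))), Mul(Pow(Add(1658, -2111), -1), Add(10522, Mul(7, -2111)))), Rational(1, 2)) = Pow(Add(Add(-118250, Mul(-1, Mul(2, 1193, 1963))), Mul(Pow(-453, -1), Add(10522, -14777))), Rational(1, 2)) = Pow(Add(Add(-118250, Mul(-1, 4683718)), Mul(Rational(-1, 453), -4255)), Rational(1, 2)) = Pow(Add(Add(-118250, -4683718), Rational(4255, 453)), Rational(1, 2)) = Pow(Add(-4801968, Rational(4255, 453)), Rational(1, 2)) = Pow(Rational(-2175287249, 453), Rational(1, 2)) = Mul(Rational(1, 453), I, Pow(985405123797, Rational(1, 2)))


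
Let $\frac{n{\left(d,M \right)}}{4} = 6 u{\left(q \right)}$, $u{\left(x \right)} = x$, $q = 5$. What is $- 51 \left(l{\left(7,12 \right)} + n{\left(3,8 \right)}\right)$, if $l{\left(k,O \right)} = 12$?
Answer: $-6732$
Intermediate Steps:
$n{\left(d,M \right)} = 120$ ($n{\left(d,M \right)} = 4 \cdot 6 \cdot 5 = 4 \cdot 30 = 120$)
$- 51 \left(l{\left(7,12 \right)} + n{\left(3,8 \right)}\right) = - 51 \left(12 + 120\right) = \left(-51\right) 132 = -6732$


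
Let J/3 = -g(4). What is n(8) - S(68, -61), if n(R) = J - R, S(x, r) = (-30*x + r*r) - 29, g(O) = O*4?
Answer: -1708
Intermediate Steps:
g(O) = 4*O
S(x, r) = -29 + r² - 30*x (S(x, r) = (-30*x + r²) - 29 = (r² - 30*x) - 29 = -29 + r² - 30*x)
J = -48 (J = 3*(-4*4) = 3*(-1*16) = 3*(-16) = -48)
n(R) = -48 - R
n(8) - S(68, -61) = (-48 - 1*8) - (-29 + (-61)² - 30*68) = (-48 - 8) - (-29 + 3721 - 2040) = -56 - 1*1652 = -56 - 1652 = -1708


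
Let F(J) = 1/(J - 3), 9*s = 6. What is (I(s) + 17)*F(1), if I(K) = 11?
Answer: -14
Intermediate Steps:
s = 2/3 (s = (1/9)*6 = 2/3 ≈ 0.66667)
F(J) = 1/(-3 + J)
(I(s) + 17)*F(1) = (11 + 17)/(-3 + 1) = 28/(-2) = 28*(-1/2) = -14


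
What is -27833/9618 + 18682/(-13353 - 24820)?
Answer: -1242152585/367147914 ≈ -3.3832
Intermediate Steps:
-27833/9618 + 18682/(-13353 - 24820) = -27833*1/9618 + 18682/(-38173) = -27833/9618 + 18682*(-1/38173) = -27833/9618 - 18682/38173 = -1242152585/367147914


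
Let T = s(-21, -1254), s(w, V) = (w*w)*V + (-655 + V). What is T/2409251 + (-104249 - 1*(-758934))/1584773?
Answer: 697873503456/3818115935023 ≈ 0.18278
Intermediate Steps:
s(w, V) = -655 + V + V*w**2 (s(w, V) = w**2*V + (-655 + V) = V*w**2 + (-655 + V) = -655 + V + V*w**2)
T = -554923 (T = -655 - 1254 - 1254*(-21)**2 = -655 - 1254 - 1254*441 = -655 - 1254 - 553014 = -554923)
T/2409251 + (-104249 - 1*(-758934))/1584773 = -554923/2409251 + (-104249 - 1*(-758934))/1584773 = -554923*1/2409251 + (-104249 + 758934)*(1/1584773) = -554923/2409251 + 654685*(1/1584773) = -554923/2409251 + 654685/1584773 = 697873503456/3818115935023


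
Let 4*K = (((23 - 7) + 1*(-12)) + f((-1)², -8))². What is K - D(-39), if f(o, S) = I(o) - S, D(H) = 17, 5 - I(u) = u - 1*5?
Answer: 373/4 ≈ 93.250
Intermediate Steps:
I(u) = 10 - u (I(u) = 5 - (u - 1*5) = 5 - (u - 5) = 5 - (-5 + u) = 5 + (5 - u) = 10 - u)
f(o, S) = 10 - S - o (f(o, S) = (10 - o) - S = 10 - S - o)
K = 441/4 (K = (((23 - 7) + 1*(-12)) + (10 - 1*(-8) - 1*(-1)²))²/4 = ((16 - 12) + (10 + 8 - 1*1))²/4 = (4 + (10 + 8 - 1))²/4 = (4 + 17)²/4 = (¼)*21² = (¼)*441 = 441/4 ≈ 110.25)
K - D(-39) = 441/4 - 1*17 = 441/4 - 17 = 373/4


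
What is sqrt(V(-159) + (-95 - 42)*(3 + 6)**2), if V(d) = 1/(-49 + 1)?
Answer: I*sqrt(1597971)/12 ≈ 105.34*I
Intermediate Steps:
V(d) = -1/48 (V(d) = 1/(-48) = -1/48)
sqrt(V(-159) + (-95 - 42)*(3 + 6)**2) = sqrt(-1/48 + (-95 - 42)*(3 + 6)**2) = sqrt(-1/48 - 137*9**2) = sqrt(-1/48 - 137*81) = sqrt(-1/48 - 11097) = sqrt(-532657/48) = I*sqrt(1597971)/12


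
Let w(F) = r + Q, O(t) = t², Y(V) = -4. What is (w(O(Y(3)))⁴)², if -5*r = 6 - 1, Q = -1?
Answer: 256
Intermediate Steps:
r = -1 (r = -(6 - 1)/5 = -⅕*5 = -1)
w(F) = -2 (w(F) = -1 - 1 = -2)
(w(O(Y(3)))⁴)² = ((-2)⁴)² = 16² = 256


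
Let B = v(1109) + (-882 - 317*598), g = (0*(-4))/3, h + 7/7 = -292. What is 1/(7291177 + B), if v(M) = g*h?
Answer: 1/7100729 ≈ 1.4083e-7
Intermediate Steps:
h = -293 (h = -1 - 292 = -293)
g = 0 (g = 0*(⅓) = 0)
v(M) = 0 (v(M) = 0*(-293) = 0)
B = -190448 (B = 0 + (-882 - 317*598) = 0 + (-882 - 189566) = 0 - 190448 = -190448)
1/(7291177 + B) = 1/(7291177 - 190448) = 1/7100729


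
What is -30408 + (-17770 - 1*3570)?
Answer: -51748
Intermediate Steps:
-30408 + (-17770 - 1*3570) = -30408 + (-17770 - 3570) = -30408 - 21340 = -51748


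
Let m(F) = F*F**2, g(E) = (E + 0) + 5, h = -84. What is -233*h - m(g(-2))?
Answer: 19545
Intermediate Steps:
g(E) = 5 + E (g(E) = E + 5 = 5 + E)
m(F) = F**3
-233*h - m(g(-2)) = -233*(-84) - (5 - 2)**3 = 19572 - 1*3**3 = 19572 - 1*27 = 19572 - 27 = 19545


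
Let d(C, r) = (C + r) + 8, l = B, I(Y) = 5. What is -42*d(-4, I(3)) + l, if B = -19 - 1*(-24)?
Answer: -373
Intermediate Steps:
B = 5 (B = -19 + 24 = 5)
l = 5
d(C, r) = 8 + C + r
-42*d(-4, I(3)) + l = -42*(8 - 4 + 5) + 5 = -42*9 + 5 = -378 + 5 = -373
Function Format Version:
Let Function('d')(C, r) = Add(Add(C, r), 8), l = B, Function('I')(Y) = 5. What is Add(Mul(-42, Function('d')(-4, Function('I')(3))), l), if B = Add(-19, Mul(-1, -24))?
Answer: -373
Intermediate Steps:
B = 5 (B = Add(-19, 24) = 5)
l = 5
Function('d')(C, r) = Add(8, C, r)
Add(Mul(-42, Function('d')(-4, Function('I')(3))), l) = Add(Mul(-42, Add(8, -4, 5)), 5) = Add(Mul(-42, 9), 5) = Add(-378, 5) = -373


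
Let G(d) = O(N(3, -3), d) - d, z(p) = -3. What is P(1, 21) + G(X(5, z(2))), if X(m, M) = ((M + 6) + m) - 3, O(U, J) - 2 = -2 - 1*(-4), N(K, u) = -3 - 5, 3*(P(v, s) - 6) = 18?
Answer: 11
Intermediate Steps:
P(v, s) = 12 (P(v, s) = 6 + (⅓)*18 = 6 + 6 = 12)
N(K, u) = -8
O(U, J) = 4 (O(U, J) = 2 + (-2 - 1*(-4)) = 2 + (-2 + 4) = 2 + 2 = 4)
X(m, M) = 3 + M + m (X(m, M) = ((6 + M) + m) - 3 = (6 + M + m) - 3 = 3 + M + m)
G(d) = 4 - d
P(1, 21) + G(X(5, z(2))) = 12 + (4 - (3 - 3 + 5)) = 12 + (4 - 1*5) = 12 + (4 - 5) = 12 - 1 = 11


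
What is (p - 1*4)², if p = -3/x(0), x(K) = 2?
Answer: 121/4 ≈ 30.250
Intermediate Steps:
p = -3/2 ≈ -1.5000
(p - 1*4)² = (-3/2 - 1*4)² = (-3/2 - 4)² = (-11/2)² = 121/4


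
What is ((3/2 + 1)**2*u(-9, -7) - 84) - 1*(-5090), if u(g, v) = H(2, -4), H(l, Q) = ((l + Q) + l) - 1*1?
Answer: 19999/4 ≈ 4999.8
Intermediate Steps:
H(l, Q) = -1 + Q + 2*l (H(l, Q) = ((Q + l) + l) - 1 = (Q + 2*l) - 1 = -1 + Q + 2*l)
u(g, v) = -1 (u(g, v) = -1 - 4 + 2*2 = -1 - 4 + 4 = -1)
((3/2 + 1)**2*u(-9, -7) - 84) - 1*(-5090) = ((3/2 + 1)**2*(-1) - 84) - 1*(-5090) = ((3*(1/2) + 1)**2*(-1) - 84) + 5090 = ((3/2 + 1)**2*(-1) - 84) + 5090 = ((5/2)**2*(-1) - 84) + 5090 = ((25/4)*(-1) - 84) + 5090 = (-25/4 - 84) + 5090 = -361/4 + 5090 = 19999/4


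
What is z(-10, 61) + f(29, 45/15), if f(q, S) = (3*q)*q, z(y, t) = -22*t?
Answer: 1181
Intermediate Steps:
f(q, S) = 3*q**2
z(-10, 61) + f(29, 45/15) = -22*61 + 3*29**2 = -1342 + 3*841 = -1342 + 2523 = 1181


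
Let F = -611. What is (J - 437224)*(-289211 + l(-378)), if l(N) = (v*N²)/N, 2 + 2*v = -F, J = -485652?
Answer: 373129841312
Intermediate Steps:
v = 609/2 (v = -1 + (-1*(-611))/2 = -1 + (½)*611 = -1 + 611/2 = 609/2 ≈ 304.50)
l(N) = 609*N/2 (l(N) = (609*N²/2)/N = 609*N/2)
(J - 437224)*(-289211 + l(-378)) = (-485652 - 437224)*(-289211 + (609/2)*(-378)) = -922876*(-289211 - 115101) = -922876*(-404312) = 373129841312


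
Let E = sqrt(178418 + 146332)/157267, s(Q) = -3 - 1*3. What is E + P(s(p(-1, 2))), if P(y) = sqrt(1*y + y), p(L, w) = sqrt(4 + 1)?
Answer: 5*sqrt(12990)/157267 + 2*I*sqrt(3) ≈ 0.0036236 + 3.4641*I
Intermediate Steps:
p(L, w) = sqrt(5)
s(Q) = -6 (s(Q) = -3 - 3 = -6)
P(y) = sqrt(2)*sqrt(y) (P(y) = sqrt(y + y) = sqrt(2*y) = sqrt(2)*sqrt(y))
E = 5*sqrt(12990)/157267 (E = sqrt(324750)*(1/157267) = (5*sqrt(12990))*(1/157267) = 5*sqrt(12990)/157267 ≈ 0.0036236)
E + P(s(p(-1, 2))) = 5*sqrt(12990)/157267 + sqrt(2)*sqrt(-6) = 5*sqrt(12990)/157267 + sqrt(2)*(I*sqrt(6)) = 5*sqrt(12990)/157267 + 2*I*sqrt(3)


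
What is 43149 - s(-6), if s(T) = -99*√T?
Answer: 43149 + 99*I*√6 ≈ 43149.0 + 242.5*I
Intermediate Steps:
43149 - s(-6) = 43149 - (-99)*√(-6) = 43149 - (-99)*I*√6 = 43149 + 99*I*√6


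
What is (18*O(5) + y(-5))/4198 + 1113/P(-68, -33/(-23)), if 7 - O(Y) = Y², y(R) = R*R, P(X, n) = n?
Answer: 35818245/46178 ≈ 775.66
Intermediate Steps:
y(R) = R²
O(Y) = 7 - Y²
(18*O(5) + y(-5))/4198 + 1113/P(-68, -33/(-23)) = (18*(7 - 1*5²) + (-5)²)/4198 + 1113/((-33/(-23))) = (18*(7 - 1*25) + 25)*(1/4198) + 1113/((-33*(-1/23))) = (18*(7 - 25) + 25)*(1/4198) + 1113/(33/23) = (18*(-18) + 25)*(1/4198) + 1113*(23/33) = (-324 + 25)*(1/4198) + 8533/11 = -299*1/4198 + 8533/11 = -299/4198 + 8533/11 = 35818245/46178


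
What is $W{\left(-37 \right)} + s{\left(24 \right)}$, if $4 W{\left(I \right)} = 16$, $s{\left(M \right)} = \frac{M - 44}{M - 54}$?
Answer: $\frac{14}{3} \approx 4.6667$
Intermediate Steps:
$s{\left(M \right)} = \frac{-44 + M}{-54 + M}$
$W{\left(I \right)} = 4$ ($W{\left(I \right)} = \frac{1}{4} \cdot 16 = 4$)
$W{\left(-37 \right)} + s{\left(24 \right)} = 4 + \frac{-44 + 24}{-54 + 24} = 4 + \frac{1}{-30} \left(-20\right) = 4 - - \frac{2}{3} = 4 + \frac{2}{3} = \frac{14}{3}$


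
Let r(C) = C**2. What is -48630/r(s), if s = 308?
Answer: -24315/47432 ≈ -0.51263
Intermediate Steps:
-48630/r(s) = -48630/(308**2) = -48630/94864 = -48630*1/94864 = -24315/47432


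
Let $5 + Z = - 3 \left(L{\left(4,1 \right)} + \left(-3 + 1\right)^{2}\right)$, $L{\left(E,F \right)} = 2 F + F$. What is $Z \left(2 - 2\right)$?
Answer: $0$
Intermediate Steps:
$L{\left(E,F \right)} = 3 F$
$Z = -26$ ($Z = -5 - 3 \left(3 \cdot 1 + \left(-3 + 1\right)^{2}\right) = -5 - 3 \left(3 + \left(-2\right)^{2}\right) = -5 - 3 \left(3 + 4\right) = -5 - 21 = -26$)
$Z \left(2 - 2\right) = - 26 \left(2 - 2\right) = \left(-26\right) 0 = 0$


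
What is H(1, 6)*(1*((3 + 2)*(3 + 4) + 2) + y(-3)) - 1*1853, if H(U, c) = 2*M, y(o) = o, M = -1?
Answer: -1921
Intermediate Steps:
H(U, c) = -2 (H(U, c) = 2*(-1) = -2)
H(1, 6)*(1*((3 + 2)*(3 + 4) + 2) + y(-3)) - 1*1853 = -2*(1*((3 + 2)*(3 + 4) + 2) - 3) - 1*1853 = -2*(1*(5*7 + 2) - 3) - 1853 = -2*(1*(35 + 2) - 3) - 1853 = -2*(1*37 - 3) - 1853 = -2*(37 - 3) - 1853 = -2*34 - 1853 = -68 - 1853 = -1921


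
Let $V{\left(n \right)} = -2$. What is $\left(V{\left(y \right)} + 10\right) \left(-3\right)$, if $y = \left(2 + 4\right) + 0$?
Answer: $-24$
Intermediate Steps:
$y = 6$ ($y = 6 + 0 = 6$)
$\left(V{\left(y \right)} + 10\right) \left(-3\right) = \left(-2 + 10\right) \left(-3\right) = 8 \left(-3\right) = -24$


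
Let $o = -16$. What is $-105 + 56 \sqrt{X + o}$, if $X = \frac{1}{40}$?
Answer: $-105 + \frac{42 i \sqrt{710}}{5} \approx -105.0 + 223.82 i$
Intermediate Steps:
$X = \frac{1}{40} \approx 0.025$
$-105 + 56 \sqrt{X + o} = -105 + 56 \sqrt{\frac{1}{40} - 16} = -105 + 56 \sqrt{- \frac{639}{40}} = -105 + 56 \frac{3 i \sqrt{710}}{20} = -105 + \frac{42 i \sqrt{710}}{5}$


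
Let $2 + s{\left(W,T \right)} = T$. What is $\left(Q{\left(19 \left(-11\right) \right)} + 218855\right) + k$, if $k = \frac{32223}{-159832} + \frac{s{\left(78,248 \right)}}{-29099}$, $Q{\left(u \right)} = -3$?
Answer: $\frac{1017869031813787}{4650951368} \approx 2.1885 \cdot 10^{5}$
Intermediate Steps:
$s{\left(W,T \right)} = -2 + T$
$k = - \frac{976975749}{4650951368}$ ($k = \frac{32223}{-159832} + \frac{-2 + 248}{-29099} = 32223 \left(- \frac{1}{159832}\right) + 246 \left(- \frac{1}{29099}\right) = - \frac{32223}{159832} - \frac{246}{29099} = - \frac{976975749}{4650951368} \approx -0.21006$)
$\left(Q{\left(19 \left(-11\right) \right)} + 218855\right) + k = \left(-3 + 218855\right) - \frac{976975749}{4650951368} = 218852 - \frac{976975749}{4650951368} = \frac{1017869031813787}{4650951368}$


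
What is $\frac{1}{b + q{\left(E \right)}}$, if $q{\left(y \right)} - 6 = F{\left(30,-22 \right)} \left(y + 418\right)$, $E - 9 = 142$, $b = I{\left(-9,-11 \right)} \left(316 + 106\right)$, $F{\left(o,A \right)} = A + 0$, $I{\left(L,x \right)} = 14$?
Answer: $- \frac{1}{6604} \approx -0.00015142$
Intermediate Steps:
$F{\left(o,A \right)} = A$
$b = 5908$ ($b = 14 \left(316 + 106\right) = 14 \cdot 422 = 5908$)
$E = 151$ ($E = 9 + 142 = 151$)
$q{\left(y \right)} = -9190 - 22 y$ ($q{\left(y \right)} = 6 - 22 \left(y + 418\right) = 6 - 22 \left(418 + y\right) = 6 - \left(9196 + 22 y\right) = -9190 - 22 y$)
$\frac{1}{b + q{\left(E \right)}} = \frac{1}{5908 - 12512} = \frac{1}{-6604} = - \frac{1}{6604}$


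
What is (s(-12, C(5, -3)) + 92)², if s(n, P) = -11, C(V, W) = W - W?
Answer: 6561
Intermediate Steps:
C(V, W) = 0
(s(-12, C(5, -3)) + 92)² = (-11 + 92)² = 81² = 6561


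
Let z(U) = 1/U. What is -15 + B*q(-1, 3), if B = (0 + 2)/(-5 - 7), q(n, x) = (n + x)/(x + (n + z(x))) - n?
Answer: -643/42 ≈ -15.310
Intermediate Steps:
q(n, x) = -n + (n + x)/(n + x + 1/x) (q(n, x) = (n + x)/(x + (n + 1/x)) - n = (n + x)/(n + x + 1/x) - n = -n + (n + x)/(n + x + 1/x))
B = -1/6 (B = 2/(-12) = 2*(-1/12) = -1/6 ≈ -0.16667)
-15 + B*q(-1, 3) = -15 - (-1*(-1) - 1*3*((-1)**2 - 1*(-1) - 1*3 - 1*3))/(6*(1 + 3*(-1 + 3))) = -15 - (1 - 1*3*(1 + 1 - 3 - 3))/(6*(1 + 3*2)) = -15 - (1 - 1*3*(-4))/(6*(1 + 6)) = -15 - (1 + 12)/(6*7) = -15 - 13/42 = -643/42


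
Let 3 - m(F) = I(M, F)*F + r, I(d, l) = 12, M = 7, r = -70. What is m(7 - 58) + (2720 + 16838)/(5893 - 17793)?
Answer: 580853/850 ≈ 683.36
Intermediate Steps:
m(F) = 73 - 12*F (m(F) = 3 - (12*F - 70) = 3 - (-70 + 12*F) = 3 + (70 - 12*F) = 73 - 12*F)
m(7 - 58) + (2720 + 16838)/(5893 - 17793) = (73 - 12*(7 - 58)) + (2720 + 16838)/(5893 - 17793) = (73 - 12*(-51)) + 19558/(-11900) = (73 + 612) + 19558*(-1/11900) = 685 - 1397/850 = 580853/850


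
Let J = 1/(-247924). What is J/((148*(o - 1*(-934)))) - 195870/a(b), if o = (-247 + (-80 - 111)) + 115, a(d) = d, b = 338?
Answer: -168894719354653/291450529136 ≈ -579.50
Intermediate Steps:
J = -1/247924 ≈ -4.0335e-6
o = -323 (o = (-247 - 191) + 115 = -438 + 115 = -323)
J/((148*(o - 1*(-934)))) - 195870/a(b) = -1/(148*(-323 - 1*(-934)))/247924 - 195870/338 = -1/(148*(-323 + 934))/247924 - 195870*1/338 = -1/(247924*(148*611)) - 97935/169 = -1/247924/90428 - 97935/169 = -1/247924*1/90428 - 97935/169 = -1/22419271472 - 97935/169 = -168894719354653/291450529136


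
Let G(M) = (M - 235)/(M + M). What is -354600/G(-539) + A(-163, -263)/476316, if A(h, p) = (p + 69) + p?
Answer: -10115332385251/20481588 ≈ -4.9387e+5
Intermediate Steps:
A(h, p) = 69 + 2*p (A(h, p) = (69 + p) + p = 69 + 2*p)
G(M) = (-235 + M)/(2*M) (G(M) = (-235 + M)/((2*M)) = (-235 + M)*(1/(2*M)) = (-235 + M)/(2*M))
-354600/G(-539) + A(-163, -263)/476316 = -354600*(-1078/(-235 - 539)) + (69 + 2*(-263))/476316 = -354600/((1/2)*(-1/539)*(-774)) + (69 - 526)*(1/476316) = -354600/387/539 - 457*1/476316 = -354600*539/387 - 457/476316 = -21236600/43 - 457/476316 = -10115332385251/20481588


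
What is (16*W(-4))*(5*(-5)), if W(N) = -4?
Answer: 1600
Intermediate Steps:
(16*W(-4))*(5*(-5)) = (16*(-4))*(5*(-5)) = -64*(-25) = 1600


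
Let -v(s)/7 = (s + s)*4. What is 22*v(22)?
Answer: -27104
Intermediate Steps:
v(s) = -56*s (v(s) = -7*(s + s)*4 = -7*2*s*4 = -56*s)
22*v(22) = 22*(-56*22) = 22*(-1232) = -27104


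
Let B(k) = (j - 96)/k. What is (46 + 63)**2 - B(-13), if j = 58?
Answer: 154415/13 ≈ 11878.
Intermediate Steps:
B(k) = -38/k (B(k) = (58 - 96)/k = -38/k)
(46 + 63)**2 - B(-13) = (46 + 63)**2 - (-38)/(-13) = 109**2 - (-38)*(-1)/13 = 11881 - 1*38/13 = 11881 - 38/13 = 154415/13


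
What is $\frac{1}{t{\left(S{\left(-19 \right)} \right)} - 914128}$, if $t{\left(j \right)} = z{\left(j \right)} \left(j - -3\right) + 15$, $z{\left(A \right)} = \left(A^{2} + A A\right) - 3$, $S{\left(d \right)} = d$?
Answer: $- \frac{1}{925617} \approx -1.0804 \cdot 10^{-6}$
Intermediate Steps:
$z{\left(A \right)} = -3 + 2 A^{2}$ ($z{\left(A \right)} = \left(A^{2} + A^{2}\right) - 3 = 2 A^{2} - 3 = -3 + 2 A^{2}$)
$t{\left(j \right)} = 15 + \left(-3 + 2 j^{2}\right) \left(3 + j\right)$ ($t{\left(j \right)} = \left(-3 + 2 j^{2}\right) \left(j - -3\right) + 15 = \left(-3 + 2 j^{2}\right) \left(j + 3\right) + 15 = \left(-3 + 2 j^{2}\right) \left(3 + j\right) + 15 = 15 + \left(-3 + 2 j^{2}\right) \left(3 + j\right)$)
$\frac{1}{t{\left(S{\left(-19 \right)} \right)} - 914128} = \frac{1}{\left(6 + 6 \left(-19\right)^{2} - 19 \left(-3 + 2 \left(-19\right)^{2}\right)\right) - 914128} = \frac{1}{\left(6 + 6 \cdot 361 - 19 \left(-3 + 2 \cdot 361\right)\right) - 914128} = \frac{1}{\left(6 + 2166 - 19 \left(-3 + 722\right)\right) - 914128} = \frac{1}{\left(6 + 2166 - 13661\right) - 914128} = \frac{1}{-11489 - 914128} = \frac{1}{-925617} = - \frac{1}{925617}$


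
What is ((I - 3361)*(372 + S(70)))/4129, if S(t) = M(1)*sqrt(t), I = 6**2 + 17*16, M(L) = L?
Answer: -1135716/4129 - 3053*sqrt(70)/4129 ≈ -281.24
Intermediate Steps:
I = 308 (I = 36 + 272 = 308)
S(t) = sqrt(t) (S(t) = 1*sqrt(t) = sqrt(t))
((I - 3361)*(372 + S(70)))/4129 = ((308 - 3361)*(372 + sqrt(70)))/4129 = -3053*(372 + sqrt(70))*(1/4129) = (-1135716 - 3053*sqrt(70))*(1/4129) = -1135716/4129 - 3053*sqrt(70)/4129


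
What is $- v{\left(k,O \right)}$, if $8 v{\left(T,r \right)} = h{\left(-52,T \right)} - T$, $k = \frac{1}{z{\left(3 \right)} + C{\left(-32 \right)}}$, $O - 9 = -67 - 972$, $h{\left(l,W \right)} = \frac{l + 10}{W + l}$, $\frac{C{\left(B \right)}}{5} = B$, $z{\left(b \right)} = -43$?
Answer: $- \frac{580445}{5714856} \approx -0.10157$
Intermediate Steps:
$C{\left(B \right)} = 5 B$
$h{\left(l,W \right)} = \frac{10 + l}{W + l}$
$O = -1030$ ($O = 9 - 1039 = -1030$)
$k = - \frac{1}{203}$ ($k = \frac{1}{-43 + 5 \left(-32\right)} = \frac{1}{-43 - 160} = \frac{1}{-203} = - \frac{1}{203} \approx -0.0049261$)
$v{\left(T,r \right)} = - \frac{21}{4 \left(-52 + T\right)} - \frac{T}{8}$ ($v{\left(T,r \right)} = \frac{\frac{10 - 52}{T - 52} - T}{8} = \frac{\frac{1}{-52 + T} \left(-42\right) - T}{8} = \frac{- \frac{42}{-52 + T} - T}{8} = \frac{- T - \frac{42}{-52 + T}}{8} = - \frac{21}{4 \left(-52 + T\right)} - \frac{T}{8}$)
$- v{\left(k,O \right)} = - \frac{-42 - - \frac{-52 - \frac{1}{203}}{203}}{8 \left(-52 - \frac{1}{203}\right)} = - \frac{-42 - \left(- \frac{1}{203}\right) \left(- \frac{10557}{203}\right)}{8 \left(- \frac{10557}{203}\right)} = - \frac{\left(-203\right) \left(-42 - \frac{10557}{41209}\right)}{8 \cdot 10557} = - \frac{\left(-203\right) \left(-1741335\right)}{8 \cdot 10557 \cdot 41209} = \left(-1\right) \frac{580445}{5714856} = - \frac{580445}{5714856}$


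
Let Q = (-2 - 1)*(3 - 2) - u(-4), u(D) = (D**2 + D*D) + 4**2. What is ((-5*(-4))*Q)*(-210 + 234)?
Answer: -24480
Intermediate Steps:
u(D) = 16 + 2*D**2 (u(D) = (D**2 + D**2) + 16 = 2*D**2 + 16 = 16 + 2*D**2)
Q = -51 (Q = (-2 - 1)*(3 - 2) - (16 + 2*(-4)**2) = -3*1 - (16 + 2*16) = -3 - (16 + 32) = -3 - 1*48 = -3 - 48 = -51)
((-5*(-4))*Q)*(-210 + 234) = (-5*(-4)*(-51))*(-210 + 234) = (20*(-51))*24 = -1020*24 = -24480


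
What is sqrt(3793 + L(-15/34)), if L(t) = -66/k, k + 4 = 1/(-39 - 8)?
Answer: sqrt(1679951)/21 ≈ 61.720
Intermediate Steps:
k = -189/47 (k = -4 + 1/(-39 - 8) = -4 + 1/(-47) = -4 - 1/47 = -189/47 ≈ -4.0213)
L(t) = 1034/63 (L(t) = -66/(-189/47) = -66*(-47/189) = 1034/63)
sqrt(3793 + L(-15/34)) = sqrt(3793 + 1034/63) = sqrt(239993/63) = sqrt(1679951)/21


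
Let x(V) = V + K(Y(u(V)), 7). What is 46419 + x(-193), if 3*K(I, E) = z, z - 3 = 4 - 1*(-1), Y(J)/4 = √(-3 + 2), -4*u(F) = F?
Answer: 138686/3 ≈ 46229.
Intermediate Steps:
u(F) = -F/4
Y(J) = 4*I (Y(J) = 4*√(-3 + 2) = 4*√(-1) = 4*I)
z = 8 (z = 3 + (4 - 1*(-1)) = 3 + (4 + 1) = 3 + 5 = 8)
K(I, E) = 8/3 (K(I, E) = (⅓)*8 = 8/3)
x(V) = 8/3 + V (x(V) = V + 8/3 = 8/3 + V)
46419 + x(-193) = 46419 + (8/3 - 193) = 46419 - 571/3 = 138686/3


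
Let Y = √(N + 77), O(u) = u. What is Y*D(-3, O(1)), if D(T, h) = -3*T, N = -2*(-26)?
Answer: 9*√129 ≈ 102.22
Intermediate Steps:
N = 52
Y = √129 (Y = √(52 + 77) = √129 ≈ 11.358)
Y*D(-3, O(1)) = √129*(-3*(-3)) = √129*9 = 9*√129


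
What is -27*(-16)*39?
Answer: 16848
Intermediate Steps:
-27*(-16)*39 = -9*(-48)*39 = 432*39 = 16848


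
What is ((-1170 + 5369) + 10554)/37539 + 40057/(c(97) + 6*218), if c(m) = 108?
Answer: 508196657/17718408 ≈ 28.682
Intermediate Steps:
((-1170 + 5369) + 10554)/37539 + 40057/(c(97) + 6*218) = ((-1170 + 5369) + 10554)/37539 + 40057/(108 + 6*218) = (4199 + 10554)*(1/37539) + 40057/(108 + 1308) = 14753*(1/37539) + 40057/1416 = 14753/37539 + 40057*(1/1416) = 14753/37539 + 40057/1416 = 508196657/17718408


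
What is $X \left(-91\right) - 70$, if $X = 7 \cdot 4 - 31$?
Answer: $203$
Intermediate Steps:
$X = -3$ ($X = 28 - 31 = -3$)
$X \left(-91\right) - 70 = \left(-3\right) \left(-91\right) - 70 = 273 - 70 = 203$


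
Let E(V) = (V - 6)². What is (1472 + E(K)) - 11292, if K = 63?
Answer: -6571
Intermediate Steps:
E(V) = (-6 + V)²
(1472 + E(K)) - 11292 = (1472 + (-6 + 63)²) - 11292 = (1472 + 57²) - 11292 = (1472 + 3249) - 11292 = 4721 - 11292 = -6571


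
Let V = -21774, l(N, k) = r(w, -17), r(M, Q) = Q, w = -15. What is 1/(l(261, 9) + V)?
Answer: -1/21791 ≈ -4.5891e-5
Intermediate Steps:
l(N, k) = -17
1/(l(261, 9) + V) = 1/(-17 - 21774) = 1/(-21791) = -1/21791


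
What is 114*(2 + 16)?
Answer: 2052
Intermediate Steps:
114*(2 + 16) = 114*18 = 2052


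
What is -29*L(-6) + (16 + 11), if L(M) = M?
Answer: 201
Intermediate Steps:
-29*L(-6) + (16 + 11) = -29*(-6) + (16 + 11) = 174 + 27 = 201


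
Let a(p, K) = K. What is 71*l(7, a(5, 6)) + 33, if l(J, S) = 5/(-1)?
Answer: -322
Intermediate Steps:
l(J, S) = -5 (l(J, S) = 5*(-1) = -5)
71*l(7, a(5, 6)) + 33 = 71*(-5) + 33 = -355 + 33 = -322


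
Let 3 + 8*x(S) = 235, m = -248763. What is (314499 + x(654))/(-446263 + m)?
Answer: -157264/347513 ≈ -0.45254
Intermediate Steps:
x(S) = 29 (x(S) = -3/8 + (⅛)*235 = -3/8 + 235/8 = 29)
(314499 + x(654))/(-446263 + m) = (314499 + 29)/(-446263 - 248763) = 314528/(-695026) = 314528*(-1/695026) = -157264/347513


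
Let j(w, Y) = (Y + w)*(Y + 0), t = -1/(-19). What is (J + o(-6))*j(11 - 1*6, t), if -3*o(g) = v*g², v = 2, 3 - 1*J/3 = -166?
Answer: 46368/361 ≈ 128.44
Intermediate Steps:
J = 507 (J = 9 - 3*(-166) = 9 + 498 = 507)
o(g) = -2*g²/3
t = 1/19 (t = -1*(-1/19) = 1/19 ≈ 0.052632)
j(w, Y) = Y*(Y + w) (j(w, Y) = (Y + w)*Y = Y*(Y + w))
(J + o(-6))*j(11 - 1*6, t) = (507 - ⅔*(-6)²)*((1/19 + (11 - 1*6))/19) = (507 - ⅔*36)*((1/19 + (11 - 6))/19) = (507 - 24)*((1/19 + 5)/19) = 483*((1/19)*(96/19)) = 483*(96/361) = 46368/361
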